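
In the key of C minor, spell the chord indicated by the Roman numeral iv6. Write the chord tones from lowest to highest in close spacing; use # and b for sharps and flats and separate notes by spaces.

Ab C F

In C minor, scale degree 4 is F, and the diatonic chord built there is a minor triad.
That chord is spelled F-Ab-C.
The figured bass 6 indicates first inversion, placing the third (Ab) in the bass: Ab-C-F.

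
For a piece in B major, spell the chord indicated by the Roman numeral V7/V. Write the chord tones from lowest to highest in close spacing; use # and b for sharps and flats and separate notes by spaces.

C# E# G# B

The slash means an applied dominant: we want the dominant of V. In B major, V is F# major, and its dominant is built on C#.
Building a dominant seventh chord on C# gives C#-E#-G#-B.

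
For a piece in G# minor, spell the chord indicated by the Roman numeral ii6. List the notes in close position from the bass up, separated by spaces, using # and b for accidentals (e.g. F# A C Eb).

ii6 is the minor supertonic, borrowed from the parallel major (the Dorian ii). In G# minor that root is A#.
So the chord is A#-C#-E#.
The figured bass 6 indicates first inversion, placing the third (C#) in the bass: C#-E#-A#.

C# E# A#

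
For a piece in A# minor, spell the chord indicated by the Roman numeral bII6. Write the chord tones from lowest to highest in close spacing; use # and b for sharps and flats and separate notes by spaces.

bII6 is the Neapolitan sixth — a major triad on the lowered second degree, here in its customary first inversion. In A# minor that root is B.
So the chord is B-D#-F#.
With the 6 figure the chord is in first inversion; from the bass D# upward in close position it reads D#-F#-B.

D# F# B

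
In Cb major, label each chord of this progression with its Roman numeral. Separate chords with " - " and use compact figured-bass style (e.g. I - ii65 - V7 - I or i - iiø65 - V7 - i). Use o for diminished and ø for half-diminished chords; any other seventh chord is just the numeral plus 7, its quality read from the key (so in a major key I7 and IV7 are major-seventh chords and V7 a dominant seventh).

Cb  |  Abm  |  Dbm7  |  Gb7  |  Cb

Cb has root Cb, degree 1 in Cb major, so I.
Abm: minor triad on Ab = scale degree 6 → vi.
Dbm7: minor seventh chord on Db = scale degree 2 → ii7.
Gb7: dominant seventh chord on Gb = scale degree 5 → V7.
Cb has root Cb, degree 1 in Cb major, so I.

I - vi - ii7 - V7 - I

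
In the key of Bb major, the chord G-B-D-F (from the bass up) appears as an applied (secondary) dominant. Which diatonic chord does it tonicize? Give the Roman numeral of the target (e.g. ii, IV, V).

ii

The chord is a dominant seventh chord on G.
A dominant resolves down a perfect fifth: G → C. In Bb major, C is scale degree 2, i.e. ii.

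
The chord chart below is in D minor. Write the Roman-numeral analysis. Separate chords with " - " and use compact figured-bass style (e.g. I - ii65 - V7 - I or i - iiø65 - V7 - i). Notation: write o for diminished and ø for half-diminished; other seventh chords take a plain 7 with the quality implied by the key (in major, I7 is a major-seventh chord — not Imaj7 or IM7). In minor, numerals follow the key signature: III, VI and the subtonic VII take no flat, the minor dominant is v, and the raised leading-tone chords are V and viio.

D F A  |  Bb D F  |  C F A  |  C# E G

D-F-A has root D, degree 1 in D minor, so i.
Bb-D-F has root Bb, degree 6 in D minor, so VI.
C-F-A: root F is the mediant; major triad there is III64.
C#-E-G: diminished triad on C# = scale degree 7 → viio.

i - VI - III64 - viio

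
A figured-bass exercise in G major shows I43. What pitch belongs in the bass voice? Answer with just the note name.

I in G major has root G; the chord is G-B-D-F#.
The figure 43 means second inversion — the fifth is in the bass.

D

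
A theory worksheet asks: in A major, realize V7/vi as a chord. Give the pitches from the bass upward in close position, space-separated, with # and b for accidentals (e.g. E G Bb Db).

C# E# G# B

V7/vi is a secondary dominant — the dominant seventh of vi. vi in A major is F#, so the applied chord's root is C#, a perfect fifth above.
Building a dominant seventh chord on C# gives C#-E#-G#-B.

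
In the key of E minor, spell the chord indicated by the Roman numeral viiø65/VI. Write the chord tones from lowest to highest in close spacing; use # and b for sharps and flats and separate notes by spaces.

The slash marks an applied leading-tone chord: viio of VI. In E minor, VI is C, so the leading tone to it is B, a half step below.
Building a half-diminished seventh chord on B gives B-D-F-A.
The figured bass 65 indicates first inversion, placing the third (D) in the bass: D-F-A-B.

D F A B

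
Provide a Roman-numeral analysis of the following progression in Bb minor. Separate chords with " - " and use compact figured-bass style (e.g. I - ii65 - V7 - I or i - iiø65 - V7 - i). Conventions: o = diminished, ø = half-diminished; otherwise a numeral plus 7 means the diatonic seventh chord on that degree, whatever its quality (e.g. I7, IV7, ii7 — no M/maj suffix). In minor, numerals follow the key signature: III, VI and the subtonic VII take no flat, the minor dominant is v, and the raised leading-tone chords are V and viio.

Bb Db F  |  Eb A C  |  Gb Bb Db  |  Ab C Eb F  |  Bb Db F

Bb-Db-F: minor triad on Bb = scale degree 1 → i.
Eb-A-C has root A, degree 7 in Bb minor, so viio64.
Gb-Bb-Db has root Gb, degree 6 in Bb minor, so VI.
Ab-C-Eb-F: root F is the dominant; minor seventh chord there is v65.
Bb-Db-F has root Bb, degree 1 in Bb minor, so i.

i - viio64 - VI - v65 - i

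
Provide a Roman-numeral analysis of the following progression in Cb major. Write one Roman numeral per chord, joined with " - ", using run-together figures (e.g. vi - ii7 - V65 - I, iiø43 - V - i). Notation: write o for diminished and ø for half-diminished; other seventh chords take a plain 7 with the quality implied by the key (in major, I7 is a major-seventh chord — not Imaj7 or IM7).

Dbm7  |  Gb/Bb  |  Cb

Dbm7 has root Db, degree 2 in Cb major, so ii7.
Gb/Bb has root Gb, degree 5 in Cb major, so V6.
Cb: major triad on Cb = scale degree 1 → I.

ii7 - V6 - I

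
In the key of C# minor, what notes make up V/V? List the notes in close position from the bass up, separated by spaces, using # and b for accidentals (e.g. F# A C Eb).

D# F## A#

V/V is a secondary dominant — the dominant triad of V. V in C# minor is G#, so the applied chord's root is D#, a perfect fifth above.
Building a major triad on D# gives D#-F##-A#.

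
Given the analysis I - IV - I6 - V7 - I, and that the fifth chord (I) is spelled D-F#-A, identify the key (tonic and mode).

D major

I is given as D-F#-A — a major triad with root D.
If D is scale degree 1 and the mode makes that degree carry a major triad, the tonic is D and the mode is major.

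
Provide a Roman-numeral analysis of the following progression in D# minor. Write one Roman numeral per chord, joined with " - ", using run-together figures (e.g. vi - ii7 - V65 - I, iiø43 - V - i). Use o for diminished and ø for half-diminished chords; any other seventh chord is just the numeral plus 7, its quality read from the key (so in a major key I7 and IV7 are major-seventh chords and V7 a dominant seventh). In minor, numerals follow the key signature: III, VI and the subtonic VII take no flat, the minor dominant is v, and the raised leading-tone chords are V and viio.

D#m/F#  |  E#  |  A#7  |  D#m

i6 - V/V - V7 - i

D#m/F# has root D#, degree 1 in D# minor, so i6.
E# is the secondary dominant of V (major triad on E#): V/V.
A#7: dominant seventh chord on A# = scale degree 5 → V7.
D#m: minor triad on D# = scale degree 1 → i.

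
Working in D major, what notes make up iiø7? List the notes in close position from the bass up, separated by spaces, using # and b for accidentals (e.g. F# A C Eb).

E G Bb D

Scale degree 2 in D major is E; here the chord built on it is altered to a half-diminished seventh chord. iiø7 is the half-diminished supertonic seventh, borrowed from the parallel minor.
So the chord is E-G-Bb-D.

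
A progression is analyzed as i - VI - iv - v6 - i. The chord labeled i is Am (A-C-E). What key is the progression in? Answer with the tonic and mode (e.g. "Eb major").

i is given as A-C-E — a minor triad with root A.
If A is scale degree 1 and the mode makes that degree carry a minor triad, the tonic is A and the mode is minor.

A minor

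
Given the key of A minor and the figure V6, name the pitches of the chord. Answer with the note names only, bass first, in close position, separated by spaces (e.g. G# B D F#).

In A minor, scale degree 5 is E. The dominant is major (leading tone raised), so V is a major triad.
Stacking thirds from E gives E-G#-B.
The figured bass 6 indicates first inversion, placing the third (G#) in the bass: G#-B-E.

G# B E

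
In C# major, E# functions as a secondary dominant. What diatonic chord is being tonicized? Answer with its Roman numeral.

The chord is a major triad on E#.
A dominant resolves down a perfect fifth: E# → A#. In C# major, A# is scale degree 6, i.e. vi.

vi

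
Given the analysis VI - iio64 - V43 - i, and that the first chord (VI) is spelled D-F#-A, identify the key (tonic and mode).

F# minor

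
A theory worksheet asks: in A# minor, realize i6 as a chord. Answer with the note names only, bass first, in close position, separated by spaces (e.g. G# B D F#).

C# E# A#

In A# minor, the tonic is A#, and the diatonic chord built there is a minor triad.
Stacking thirds from A# gives A#-C#-E#.
With the 6 figure the chord is in first inversion; from the bass C# upward in close position it reads C#-E#-A#.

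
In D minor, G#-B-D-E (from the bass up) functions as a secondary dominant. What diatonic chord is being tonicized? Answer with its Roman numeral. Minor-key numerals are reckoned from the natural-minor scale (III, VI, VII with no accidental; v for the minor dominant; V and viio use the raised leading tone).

The chord is a dominant seventh chord on E.
A dominant resolves down a perfect fifth: E → A. In D minor, A is scale degree 5, i.e. V.

V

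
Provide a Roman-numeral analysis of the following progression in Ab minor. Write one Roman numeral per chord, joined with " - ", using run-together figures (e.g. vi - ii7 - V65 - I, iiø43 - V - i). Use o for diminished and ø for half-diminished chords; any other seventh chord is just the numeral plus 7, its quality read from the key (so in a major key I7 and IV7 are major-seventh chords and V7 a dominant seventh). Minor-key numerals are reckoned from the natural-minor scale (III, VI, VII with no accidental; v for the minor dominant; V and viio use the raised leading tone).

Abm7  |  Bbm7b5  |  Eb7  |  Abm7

i7 - iiø7 - V7 - i7

Abm7: minor seventh chord on Ab = scale degree 1 → i7.
Bbm7b5: root Bb is the supertonic; half-diminished seventh chord there is iiø7.
Eb7: root Eb is the dominant; dominant seventh chord there is V7.
Abm7: minor seventh chord on Ab = scale degree 1 → i7.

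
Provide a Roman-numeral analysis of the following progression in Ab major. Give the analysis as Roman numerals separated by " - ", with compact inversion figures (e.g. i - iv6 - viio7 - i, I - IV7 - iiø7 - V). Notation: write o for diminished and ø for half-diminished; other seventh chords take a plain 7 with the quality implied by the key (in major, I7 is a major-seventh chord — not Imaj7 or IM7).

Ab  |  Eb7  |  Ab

I - V7 - I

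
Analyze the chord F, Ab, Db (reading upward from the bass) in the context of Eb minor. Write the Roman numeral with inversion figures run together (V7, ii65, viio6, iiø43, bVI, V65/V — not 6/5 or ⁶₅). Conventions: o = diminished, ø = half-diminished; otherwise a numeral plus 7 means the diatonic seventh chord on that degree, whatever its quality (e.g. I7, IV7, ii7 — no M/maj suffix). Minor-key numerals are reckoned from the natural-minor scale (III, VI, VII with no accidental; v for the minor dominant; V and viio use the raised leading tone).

Stacked in thirds the chord is Db-F-Ab: a major triad on Db.
In Eb minor, Db is the subtonic; the diatonic major triad there is VII.
With F in the bass the chord is in first inversion, so the figured bass is 6.

VII6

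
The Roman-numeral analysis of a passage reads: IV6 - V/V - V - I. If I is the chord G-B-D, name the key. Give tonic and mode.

The anchor chord is a major triad on G, labeled I.
If G is scale degree 1 and the mode makes that degree carry a major triad, the tonic is G and the mode is major.

G major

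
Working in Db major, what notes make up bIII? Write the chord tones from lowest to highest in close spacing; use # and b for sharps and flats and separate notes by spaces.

Scale degree 3 in Db major is F; lowering it a half step gives Fb. bIII is a major triad on the lowered third degree, borrowed from the parallel minor.
So the chord is Fb-Ab-Cb.

Fb Ab Cb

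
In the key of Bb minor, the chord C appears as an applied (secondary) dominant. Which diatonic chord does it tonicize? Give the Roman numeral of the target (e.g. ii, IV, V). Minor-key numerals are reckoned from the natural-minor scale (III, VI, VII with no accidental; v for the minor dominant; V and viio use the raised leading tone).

V

The chord is a major triad on C.
A dominant resolves down a perfect fifth: C → F. In Bb minor, F is scale degree 5, i.e. V.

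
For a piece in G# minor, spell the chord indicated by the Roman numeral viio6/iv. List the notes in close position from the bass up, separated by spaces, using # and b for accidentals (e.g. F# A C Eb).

D# F# B#

viio6/iv is a secondary leading-tone chord. The target iv is C# in G# minor; the applied chord is rooted a semitone below, on B#.
Building a diminished triad on B# gives B#-D#-F#.
The figured bass 6 indicates first inversion, placing the third (D#) in the bass: D#-F#-B#.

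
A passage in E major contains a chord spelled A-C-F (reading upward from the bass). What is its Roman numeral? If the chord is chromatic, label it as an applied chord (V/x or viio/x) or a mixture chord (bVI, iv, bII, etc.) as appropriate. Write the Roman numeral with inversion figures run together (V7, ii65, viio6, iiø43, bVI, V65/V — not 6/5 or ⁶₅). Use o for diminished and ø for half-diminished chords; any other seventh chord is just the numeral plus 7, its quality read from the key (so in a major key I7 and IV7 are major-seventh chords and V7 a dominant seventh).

Stacked in thirds the chord is F-A-C: a major triad on F.
F is the lowered second degree of E major (diatonic 2 would be F#). This is the Neapolitan sixth — a major triad on the lowered second degree, here in its customary first inversion.
With A in the bass the chord is in first inversion, so the figured bass is 6.

bII6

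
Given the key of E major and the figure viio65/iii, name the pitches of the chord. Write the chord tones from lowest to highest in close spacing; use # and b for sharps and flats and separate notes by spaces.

viio65/iii is a secondary leading-tone chord. The target iii is G# in E major; the applied chord is rooted a semitone below, on F##.
Building a fully diminished seventh chord on F## gives F##-A#-C#-E.
The figured bass 65 indicates first inversion, placing the third (A#) in the bass: A#-C#-E-F##.

A# C# E F##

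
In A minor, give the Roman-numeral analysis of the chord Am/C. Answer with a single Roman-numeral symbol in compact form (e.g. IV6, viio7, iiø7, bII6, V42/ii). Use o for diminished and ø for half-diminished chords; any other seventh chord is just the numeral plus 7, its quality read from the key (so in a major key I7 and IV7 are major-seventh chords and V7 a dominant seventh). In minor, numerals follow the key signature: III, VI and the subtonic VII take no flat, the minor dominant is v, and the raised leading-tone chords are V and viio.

i6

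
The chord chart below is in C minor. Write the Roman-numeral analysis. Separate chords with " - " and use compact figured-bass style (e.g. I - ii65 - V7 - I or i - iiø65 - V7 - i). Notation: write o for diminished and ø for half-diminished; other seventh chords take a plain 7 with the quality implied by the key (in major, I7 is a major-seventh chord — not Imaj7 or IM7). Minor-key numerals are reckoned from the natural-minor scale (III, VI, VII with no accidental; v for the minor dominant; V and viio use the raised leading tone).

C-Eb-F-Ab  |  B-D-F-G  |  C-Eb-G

C-Eb-F-Ab has root F, degree 4 in C minor, so iv43.
B-D-F-G has root G, degree 5 in C minor, so V65.
C-Eb-G has root C, degree 1 in C minor, so i.

iv43 - V65 - i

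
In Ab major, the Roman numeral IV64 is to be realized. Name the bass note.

IV in Ab major has root Db; the chord is Db-F-Ab.
The figure 64 means second inversion — the fifth is in the bass.

Ab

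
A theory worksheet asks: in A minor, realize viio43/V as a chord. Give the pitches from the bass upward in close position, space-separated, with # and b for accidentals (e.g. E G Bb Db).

A C D# F#

viio43/V is a secondary leading-tone chord. The target V is E in A minor; the applied chord is rooted a semitone below, on D#.
Building a fully diminished seventh chord on D# gives D#-F#-A-C.
The figured bass 43 indicates second inversion, placing the fifth (A) in the bass: A-C-D#-F#.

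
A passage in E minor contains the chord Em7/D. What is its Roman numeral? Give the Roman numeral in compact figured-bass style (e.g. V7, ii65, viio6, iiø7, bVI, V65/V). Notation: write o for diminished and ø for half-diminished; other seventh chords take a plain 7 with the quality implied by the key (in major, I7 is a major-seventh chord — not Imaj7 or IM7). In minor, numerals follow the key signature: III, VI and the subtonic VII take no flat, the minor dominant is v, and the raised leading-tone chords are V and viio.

i42

Stacked in thirds the chord is E-G-B-D: a minor seventh chord on E.
In E minor, E is the tonic; the diatonic minor seventh chord there is i7.
With D in the bass the chord is in third inversion, so the figured bass is 42.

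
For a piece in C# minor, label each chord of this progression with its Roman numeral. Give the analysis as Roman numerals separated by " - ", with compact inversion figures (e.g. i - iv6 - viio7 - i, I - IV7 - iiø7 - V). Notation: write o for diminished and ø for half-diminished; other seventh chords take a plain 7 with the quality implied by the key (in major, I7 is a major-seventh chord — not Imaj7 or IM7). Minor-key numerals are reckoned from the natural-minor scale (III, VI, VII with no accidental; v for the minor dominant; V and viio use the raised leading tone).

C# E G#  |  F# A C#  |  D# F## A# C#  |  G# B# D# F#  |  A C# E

C#-E-G#: minor triad on C# = scale degree 1 → i.
F#-A-C#: root F# is the subdominant; minor triad there is iv.
D#-F##-A#-C#: a dominant seventh chord on D#, the applied dominant of V → V7/V.
G#-B#-D#-F#: root G# is the dominant; dominant seventh chord there is V7.
A-C#-E: major triad on A = scale degree 6 → VI.

i - iv - V7/V - V7 - VI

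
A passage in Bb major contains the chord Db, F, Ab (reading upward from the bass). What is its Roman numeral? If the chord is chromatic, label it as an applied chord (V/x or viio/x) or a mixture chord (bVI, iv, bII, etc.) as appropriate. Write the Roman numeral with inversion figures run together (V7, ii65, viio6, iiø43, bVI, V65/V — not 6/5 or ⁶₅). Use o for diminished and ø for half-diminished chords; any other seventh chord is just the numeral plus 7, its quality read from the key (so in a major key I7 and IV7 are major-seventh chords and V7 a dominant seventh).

The pitches Db-F-Ab form a major triad rooted on Db.
Db is the lowered third degree of Bb major (diatonic 3 would be D). This is a major triad on the lowered third degree, borrowed from the parallel minor.

bIII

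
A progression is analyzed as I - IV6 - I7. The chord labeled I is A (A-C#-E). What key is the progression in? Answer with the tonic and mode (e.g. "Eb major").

The anchor chord is a major triad on A, labeled I.
If A is scale degree 1 and the mode makes that degree carry a major triad, the tonic is A and the mode is major.

A major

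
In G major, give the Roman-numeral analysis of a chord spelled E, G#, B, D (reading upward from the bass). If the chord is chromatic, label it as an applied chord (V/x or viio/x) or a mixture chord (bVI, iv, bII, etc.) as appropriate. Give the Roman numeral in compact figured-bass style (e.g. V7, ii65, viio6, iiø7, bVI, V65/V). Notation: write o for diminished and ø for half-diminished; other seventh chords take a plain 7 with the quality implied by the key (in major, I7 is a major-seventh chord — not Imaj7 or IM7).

Stacked in thirds the chord is E-G#-B-D: a dominant seventh chord on E.
E is not a diatonic chord root with this quality in G major, but it lies a perfect fifth above A (ii), so the chord functions as an applied dominant of ii.

V7/ii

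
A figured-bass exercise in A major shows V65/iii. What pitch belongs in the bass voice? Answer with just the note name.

B#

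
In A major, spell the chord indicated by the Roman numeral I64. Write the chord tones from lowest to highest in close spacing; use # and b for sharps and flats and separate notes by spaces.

The numeral's case and figure indicate a major triad. In A major its root, the tonic, is A.
That chord is spelled A-C#-E.
With the 64 figure the chord is in second inversion; from the bass E upward in close position it reads E-A-C#.

E A C#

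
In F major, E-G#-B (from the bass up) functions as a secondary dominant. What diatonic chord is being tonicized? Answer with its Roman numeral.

The chord is a major triad on E.
A dominant resolves down a perfect fifth: E → A. In F major, A is scale degree 3, i.e. iii.

iii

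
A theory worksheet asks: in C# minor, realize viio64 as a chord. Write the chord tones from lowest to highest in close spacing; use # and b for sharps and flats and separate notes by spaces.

F# B# D#

In C# minor, the leading-tone chord is built on the raised seventh degree, B#.
That chord is spelled B#-D#-F#.
With the 64 figure the chord is in second inversion; from the bass F# upward in close position it reads F#-B#-D#.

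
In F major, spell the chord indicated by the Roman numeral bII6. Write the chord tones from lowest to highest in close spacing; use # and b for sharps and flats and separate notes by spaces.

Bb Db Gb

bII6 is the Neapolitan sixth — a major triad on the lowered second degree, here in its customary first inversion. In F major that root is Gb.
So the chord is Gb-Bb-Db.
The figured bass 6 indicates first inversion, placing the third (Bb) in the bass: Bb-Db-Gb.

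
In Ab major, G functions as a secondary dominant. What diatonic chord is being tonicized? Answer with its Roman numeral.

iii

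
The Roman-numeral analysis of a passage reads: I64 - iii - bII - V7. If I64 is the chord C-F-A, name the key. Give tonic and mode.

F major

The anchor chord is a major triad on F, labeled I64.
If F is scale degree 1 and the mode makes that degree carry a major triad, the tonic is F and the mode is major.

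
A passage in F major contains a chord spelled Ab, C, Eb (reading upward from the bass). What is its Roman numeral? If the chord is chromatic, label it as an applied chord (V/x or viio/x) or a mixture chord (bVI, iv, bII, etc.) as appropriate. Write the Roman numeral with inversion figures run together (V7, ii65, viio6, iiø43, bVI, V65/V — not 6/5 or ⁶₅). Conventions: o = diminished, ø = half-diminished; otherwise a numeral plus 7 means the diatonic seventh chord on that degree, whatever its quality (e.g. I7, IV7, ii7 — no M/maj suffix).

bIII

Stacked in thirds the chord is Ab-C-Eb: a major triad on Ab.
Ab is the lowered third degree of F major (diatonic 3 would be A). This is a major triad on the lowered third degree, borrowed from the parallel minor.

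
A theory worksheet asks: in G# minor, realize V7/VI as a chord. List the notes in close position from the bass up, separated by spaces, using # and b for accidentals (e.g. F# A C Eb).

B D# F# A

The slash means an applied dominant: we want the dominant of VI. In G# minor, VI is E major, and its dominant is built on B.
Building a dominant seventh chord on B gives B-D#-F#-A.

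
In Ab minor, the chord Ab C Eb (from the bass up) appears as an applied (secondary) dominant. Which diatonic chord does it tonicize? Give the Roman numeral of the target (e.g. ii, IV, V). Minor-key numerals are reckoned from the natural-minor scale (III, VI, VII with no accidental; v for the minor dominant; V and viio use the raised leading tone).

iv

The chord is a major triad on Ab.
A dominant resolves down a perfect fifth: Ab → Db. In Ab minor, Db is scale degree 4, i.e. iv.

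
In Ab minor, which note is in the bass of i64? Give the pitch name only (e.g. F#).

i in Ab minor has root Ab; the chord is Ab-Cb-Eb.
The figure 64 means second inversion — the fifth is in the bass.

Eb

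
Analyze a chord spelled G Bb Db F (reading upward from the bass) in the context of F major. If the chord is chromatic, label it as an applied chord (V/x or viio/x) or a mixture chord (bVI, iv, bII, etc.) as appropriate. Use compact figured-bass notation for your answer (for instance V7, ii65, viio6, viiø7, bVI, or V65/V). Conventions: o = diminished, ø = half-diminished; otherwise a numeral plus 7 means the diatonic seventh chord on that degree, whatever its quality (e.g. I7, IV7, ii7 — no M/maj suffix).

iiø7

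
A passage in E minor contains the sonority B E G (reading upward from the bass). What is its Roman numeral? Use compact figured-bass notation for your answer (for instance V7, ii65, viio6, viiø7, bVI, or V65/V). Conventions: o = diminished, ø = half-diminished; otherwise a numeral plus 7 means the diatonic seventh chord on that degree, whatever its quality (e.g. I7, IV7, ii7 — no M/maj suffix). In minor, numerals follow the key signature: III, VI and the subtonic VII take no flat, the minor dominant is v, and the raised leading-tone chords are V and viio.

Stacked in thirds the chord is E-G-B: a minor triad on E.
E is scale degree 1 in E minor, and a minor triad on that degree is written i.
With B in the bass the chord is in second inversion, so the figured bass is 64.

i64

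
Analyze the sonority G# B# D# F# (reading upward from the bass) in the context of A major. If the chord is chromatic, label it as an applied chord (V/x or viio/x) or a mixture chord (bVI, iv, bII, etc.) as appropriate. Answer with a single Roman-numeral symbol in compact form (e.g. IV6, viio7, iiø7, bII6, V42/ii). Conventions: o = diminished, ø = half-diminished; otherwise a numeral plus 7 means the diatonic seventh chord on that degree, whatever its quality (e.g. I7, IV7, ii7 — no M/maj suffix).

V7/iii

The pitches G#-B#-D#-F# form a dominant seventh chord rooted on G#.
G# is not a diatonic chord root with this quality in A major, but it lies a perfect fifth above C# (iii), so the chord functions as an applied dominant of iii.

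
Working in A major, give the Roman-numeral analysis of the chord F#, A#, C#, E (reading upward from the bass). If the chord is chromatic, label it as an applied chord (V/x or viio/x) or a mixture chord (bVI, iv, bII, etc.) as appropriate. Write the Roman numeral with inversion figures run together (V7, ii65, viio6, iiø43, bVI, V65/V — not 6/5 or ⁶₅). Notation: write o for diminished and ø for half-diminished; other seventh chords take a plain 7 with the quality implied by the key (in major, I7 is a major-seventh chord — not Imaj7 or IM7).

V7/ii

Stacked in thirds the chord is F#-A#-C#-E: a dominant seventh chord on F#.
F# is not a diatonic chord root with this quality in A major, but it lies a perfect fifth above B (ii), so the chord functions as an applied dominant of ii.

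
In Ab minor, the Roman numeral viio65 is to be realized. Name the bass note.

viio in Ab minor has root G; the chord is G-Bb-Db-Fb.
The figure 65 means first inversion — the third is in the bass.

Bb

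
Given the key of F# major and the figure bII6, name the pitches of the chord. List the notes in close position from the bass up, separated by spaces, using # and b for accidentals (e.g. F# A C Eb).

bII6 is the Neapolitan sixth — a major triad on the lowered second degree, here in its customary first inversion. In F# major that root is G.
So the chord is G-B-D, a major triad.
The figured bass 6 indicates first inversion, placing the third (B) in the bass: B-D-G.

B D G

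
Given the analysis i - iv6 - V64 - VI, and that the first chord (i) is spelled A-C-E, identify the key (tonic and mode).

A minor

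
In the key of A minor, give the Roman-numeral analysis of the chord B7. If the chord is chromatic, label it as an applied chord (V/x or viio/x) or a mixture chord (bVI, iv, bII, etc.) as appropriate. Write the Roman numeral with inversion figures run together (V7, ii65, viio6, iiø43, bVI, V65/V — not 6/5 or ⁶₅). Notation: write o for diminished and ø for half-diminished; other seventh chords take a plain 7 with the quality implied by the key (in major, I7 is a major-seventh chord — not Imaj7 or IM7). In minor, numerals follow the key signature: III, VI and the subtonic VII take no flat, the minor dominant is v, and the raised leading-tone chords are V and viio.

The pitches B-D#-F#-A form a dominant seventh chord rooted on B.
B is not a diatonic chord root with this quality in A minor, but it lies a perfect fifth above E (V), so the chord functions as an applied dominant of V.

V7/V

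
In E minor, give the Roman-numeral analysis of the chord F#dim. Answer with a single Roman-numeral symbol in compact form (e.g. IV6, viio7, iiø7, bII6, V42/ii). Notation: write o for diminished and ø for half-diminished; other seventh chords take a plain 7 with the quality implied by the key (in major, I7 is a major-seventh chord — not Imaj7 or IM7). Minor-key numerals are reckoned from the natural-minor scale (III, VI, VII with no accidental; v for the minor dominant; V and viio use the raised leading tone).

iio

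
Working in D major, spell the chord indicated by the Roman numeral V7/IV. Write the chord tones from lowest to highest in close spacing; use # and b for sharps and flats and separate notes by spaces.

The slash means an applied dominant: we want the dominant of IV. In D major, IV is G major, and its dominant is built on D.
Building a dominant seventh chord on D gives D-F#-A-C.

D F# A C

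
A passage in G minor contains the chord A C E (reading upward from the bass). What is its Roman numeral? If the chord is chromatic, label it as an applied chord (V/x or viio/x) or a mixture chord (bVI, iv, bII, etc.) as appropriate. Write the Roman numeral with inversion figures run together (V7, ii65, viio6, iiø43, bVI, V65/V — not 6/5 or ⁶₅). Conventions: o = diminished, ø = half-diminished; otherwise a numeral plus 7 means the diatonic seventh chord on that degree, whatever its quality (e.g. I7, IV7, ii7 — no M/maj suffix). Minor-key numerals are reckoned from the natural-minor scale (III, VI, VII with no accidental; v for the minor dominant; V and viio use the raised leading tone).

Stacked in thirds the chord is A-C-E: a minor triad on A.
A is the second degree of G minor. This is the minor supertonic, borrowed from the parallel major (the Dorian ii).

ii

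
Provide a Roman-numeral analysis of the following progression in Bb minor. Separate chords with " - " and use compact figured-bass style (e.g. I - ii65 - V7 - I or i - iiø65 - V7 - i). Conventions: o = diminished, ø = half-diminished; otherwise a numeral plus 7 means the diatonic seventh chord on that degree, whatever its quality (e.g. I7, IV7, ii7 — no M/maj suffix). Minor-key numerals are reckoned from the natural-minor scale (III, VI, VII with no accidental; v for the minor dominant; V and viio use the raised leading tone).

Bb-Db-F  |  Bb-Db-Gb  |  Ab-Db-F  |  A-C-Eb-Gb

Bb-Db-F has root Bb, degree 1 in Bb minor, so i.
Bb-Db-Gb: major triad on Gb = scale degree 6 → VI6.
Ab-Db-F: root Db is the mediant; major triad there is III64.
A-C-Eb-Gb: fully diminished seventh chord on A = scale degree 7 → viio7.

i - VI6 - III64 - viio7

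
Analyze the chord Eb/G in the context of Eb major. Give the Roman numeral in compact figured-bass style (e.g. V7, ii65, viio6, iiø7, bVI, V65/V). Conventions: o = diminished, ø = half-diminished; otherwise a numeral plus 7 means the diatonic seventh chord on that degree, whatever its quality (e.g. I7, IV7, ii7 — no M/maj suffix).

I6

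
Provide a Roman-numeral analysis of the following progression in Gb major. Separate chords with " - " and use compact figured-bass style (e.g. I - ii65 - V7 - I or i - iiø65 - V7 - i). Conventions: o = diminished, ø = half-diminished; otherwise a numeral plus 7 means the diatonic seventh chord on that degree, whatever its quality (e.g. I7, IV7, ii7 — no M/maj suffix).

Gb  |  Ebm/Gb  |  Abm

Gb: root Gb is the tonic; major triad there is I.
Ebm/Gb has root Eb, degree 6 in Gb major, so vi6.
Abm: root Ab is the supertonic; minor triad there is ii.

I - vi6 - ii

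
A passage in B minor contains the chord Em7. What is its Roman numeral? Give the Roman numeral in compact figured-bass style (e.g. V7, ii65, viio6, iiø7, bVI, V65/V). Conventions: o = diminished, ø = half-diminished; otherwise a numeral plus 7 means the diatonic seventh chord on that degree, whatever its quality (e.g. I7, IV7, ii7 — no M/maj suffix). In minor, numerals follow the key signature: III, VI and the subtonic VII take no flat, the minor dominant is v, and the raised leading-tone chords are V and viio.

The pitches E-G-B-D form a minor seventh chord rooted on E.
E is scale degree 4 in B minor, and a minor seventh chord on that degree is written iv7.

iv7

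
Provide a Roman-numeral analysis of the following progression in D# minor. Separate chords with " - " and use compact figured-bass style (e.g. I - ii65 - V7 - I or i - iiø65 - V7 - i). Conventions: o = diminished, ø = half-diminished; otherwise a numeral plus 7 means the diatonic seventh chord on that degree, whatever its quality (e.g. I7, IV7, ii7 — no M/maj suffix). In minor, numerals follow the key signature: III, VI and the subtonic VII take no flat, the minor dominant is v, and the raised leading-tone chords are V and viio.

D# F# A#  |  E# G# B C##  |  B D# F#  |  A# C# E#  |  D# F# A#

i - viio65 - VI - v - i

D#-F#-A#: root D# is the tonic; minor triad there is i.
E#-G#-B-C##: fully diminished seventh chord on C## = scale degree 7 → viio65.
B-D#-F#: major triad on B = scale degree 6 → VI.
A#-C#-E#: minor triad on A# = scale degree 5 → v.
D#-F#-A# has root D#, degree 1 in D# minor, so i.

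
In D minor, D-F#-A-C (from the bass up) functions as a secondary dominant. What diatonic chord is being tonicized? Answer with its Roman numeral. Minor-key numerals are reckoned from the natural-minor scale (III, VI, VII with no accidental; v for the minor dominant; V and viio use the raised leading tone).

iv

The chord is a dominant seventh chord on D.
A dominant resolves down a perfect fifth: D → G. In D minor, G is scale degree 4, i.e. iv.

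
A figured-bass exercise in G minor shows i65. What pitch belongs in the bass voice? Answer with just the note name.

Bb

i in G minor has root G; the chord is G-Bb-D-F.
The figure 65 means first inversion — the third is in the bass.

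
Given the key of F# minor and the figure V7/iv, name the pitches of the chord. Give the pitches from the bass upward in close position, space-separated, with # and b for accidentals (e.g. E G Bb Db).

V7/iv is a secondary dominant — the dominant seventh of iv. iv in F# minor is B, so the applied chord's root is F#, a perfect fifth above.
Building a dominant seventh chord on F# gives F#-A#-C#-E.

F# A# C# E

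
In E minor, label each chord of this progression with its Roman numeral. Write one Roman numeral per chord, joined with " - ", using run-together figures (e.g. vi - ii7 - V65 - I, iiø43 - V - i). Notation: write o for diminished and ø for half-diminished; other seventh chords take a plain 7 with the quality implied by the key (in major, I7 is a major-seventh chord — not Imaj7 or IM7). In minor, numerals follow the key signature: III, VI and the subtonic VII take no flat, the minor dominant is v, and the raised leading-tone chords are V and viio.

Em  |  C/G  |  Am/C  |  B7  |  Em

Em has root E, degree 1 in E minor, so i.
C/G: major triad on C = scale degree 6 → VI64.
Am/C has root A, degree 4 in E minor, so iv6.
B7: dominant seventh chord on B = scale degree 5 → V7.
Em: minor triad on E = scale degree 1 → i.

i - VI64 - iv6 - V7 - i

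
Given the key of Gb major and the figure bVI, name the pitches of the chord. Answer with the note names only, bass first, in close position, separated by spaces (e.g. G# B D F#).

Scale degree 6 in Gb major is Eb; lowering it a half step gives Ebb. bVI is a major triad on the lowered sixth degree, borrowed from the parallel minor.
So the chord is Ebb-Gb-Bbb.

Ebb Gb Bbb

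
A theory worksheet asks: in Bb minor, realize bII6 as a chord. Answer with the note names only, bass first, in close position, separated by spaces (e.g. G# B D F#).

Scale degree 2 in Bb minor is C; lowering it a half step gives Cb. bII6 is the Neapolitan sixth — a major triad on the lowered second degree, here in its customary first inversion.
So the chord is Cb-Eb-Gb.
The figured bass 6 indicates first inversion, placing the third (Eb) in the bass: Eb-Gb-Cb.

Eb Gb Cb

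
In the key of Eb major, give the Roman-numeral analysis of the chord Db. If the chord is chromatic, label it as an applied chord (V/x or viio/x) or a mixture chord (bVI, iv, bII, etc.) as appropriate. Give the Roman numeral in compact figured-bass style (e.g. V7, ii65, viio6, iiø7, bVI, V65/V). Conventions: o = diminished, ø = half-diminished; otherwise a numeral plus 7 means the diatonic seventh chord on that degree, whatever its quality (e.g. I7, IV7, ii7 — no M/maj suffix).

Stacked in thirds the chord is Db-F-Ab: a major triad on Db.
Db is the lowered seventh degree of Eb major (diatonic 7 would be D). This is a major triad on the lowered seventh degree (the subtonic), borrowed from the parallel minor.

bVII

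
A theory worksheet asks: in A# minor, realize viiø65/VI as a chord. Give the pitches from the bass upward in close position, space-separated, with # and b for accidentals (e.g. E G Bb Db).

viiø65/VI is a secondary leading-tone chord. The target VI is F# in A# minor; the applied chord is rooted a semitone below, on E#.
Building a half-diminished seventh chord on E# gives E#-G#-B-D#.
The figured bass 65 indicates first inversion, placing the third (G#) in the bass: G#-B-D#-E#.

G# B D# E#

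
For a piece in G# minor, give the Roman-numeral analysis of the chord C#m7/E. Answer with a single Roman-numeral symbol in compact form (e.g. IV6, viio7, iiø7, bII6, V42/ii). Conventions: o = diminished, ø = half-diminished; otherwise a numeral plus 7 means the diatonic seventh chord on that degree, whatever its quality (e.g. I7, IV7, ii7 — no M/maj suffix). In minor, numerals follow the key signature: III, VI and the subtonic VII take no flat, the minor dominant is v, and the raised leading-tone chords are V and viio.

iv65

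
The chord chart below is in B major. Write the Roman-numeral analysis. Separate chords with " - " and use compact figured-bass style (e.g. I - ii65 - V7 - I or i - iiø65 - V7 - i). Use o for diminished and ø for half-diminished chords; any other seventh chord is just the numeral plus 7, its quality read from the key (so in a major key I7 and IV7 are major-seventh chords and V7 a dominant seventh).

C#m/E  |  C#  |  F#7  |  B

ii6 - V/V - V7 - I

C#m/E has root C#, degree 2 in B major, so ii6.
C#: chromatic; C# is V of V, so V/V.
F#7: dominant seventh chord on F# = scale degree 5 → V7.
B has root B, degree 1 in B major, so I.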